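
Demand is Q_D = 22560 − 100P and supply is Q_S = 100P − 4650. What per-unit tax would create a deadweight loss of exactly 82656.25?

57.5

In inverse form: demand P = 225.6 − 0.01Q, supply P = 46.5 + 0.01Q.
Competitive equilibrium: 225.6 − 0.01Q = 46.5 + 0.01Q → Q* = 8955, P* = 136.05.
A tax t gives ΔQ = t/0.02 and wedge t, so DWL = t²/0.04.
t²/0.04 = 82656.25 → t² = 3306.25 → t = 57.5.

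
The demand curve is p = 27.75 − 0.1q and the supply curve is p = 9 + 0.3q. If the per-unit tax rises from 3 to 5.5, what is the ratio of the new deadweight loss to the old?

Competitive equilibrium: 27.75 − 0.1q = 9 + 0.3q → q* = 46.875, p* = 23.0625.
For a per-unit tax t: Δq = t/0.4, so DWL = ½·t·(t/0.4) = t²/0.8.
At t = 3: DWL = 11.25. At t = 5.5: DWL = 37.8125.
Ratio = (5.5/3)² = 3.361.

3.361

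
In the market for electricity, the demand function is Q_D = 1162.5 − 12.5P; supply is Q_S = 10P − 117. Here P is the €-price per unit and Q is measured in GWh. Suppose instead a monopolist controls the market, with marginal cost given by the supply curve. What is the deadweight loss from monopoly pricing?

€1738.25

In inverse form: demand P = 93 − 0.08Q, supply P = 11.7 + 0.1Q.
Competitive equilibrium: 93 − 0.08Q = 11.7 + 0.1Q → Q* = 451.6667, P* = 56.8667.
Marginal revenue: MR = 93 − 0.16Q. Set MR = MC: 93 − 0.16Q = 11.7 + 0.1Q → Q_m = 312.6923.
Price P_m = 93 − 0.08·312.6923 = 67.9846; MC(Q_m) = 11.7 + 0.1·312.6923 = 42.9692.
Competitive Q* = 451.6667, so ΔQ = 138.9744; wedge = 67.9846 − 42.9692 = 25.0154.
The triangle = ½ × 138.9744 × 25.0154 = €1738.25.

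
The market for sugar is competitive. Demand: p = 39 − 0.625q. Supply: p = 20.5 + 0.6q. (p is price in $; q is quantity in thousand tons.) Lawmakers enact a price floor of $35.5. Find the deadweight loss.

$55.30 thousand

Competitive equilibrium: 39 − 0.625q = 20.5 + 0.6q → q* = 15.102, p* = 29.5612.
At the floor p = 35.5, quantity demanded = (39 − 35.5)/0.625 = 5.6.
Sellers' marginal cost at q' = 5.6: 20.5 + 0.6·5.6 = 23.86.
Δq = 15.102 − 5.6 = 9.502; wedge = 35.5 − 23.86 = 11.64.
DWL = ½ × 9.502 × 11.64 = $55.30 thousand.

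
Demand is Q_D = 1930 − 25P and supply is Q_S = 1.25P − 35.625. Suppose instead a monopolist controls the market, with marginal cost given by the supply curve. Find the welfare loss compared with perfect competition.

In inverse form: demand P = 77.2 − 0.04Q, supply P = 28.5 + 0.8Q.
Competitive equilibrium: 77.2 − 0.04Q = 28.5 + 0.8Q → Q* = 57.9762, P* = 74.881.
Marginal revenue: MR = 77.2 − 0.08Q. Set MR = MC: 77.2 − 0.08Q = 28.5 + 0.8Q → Q_m = 55.3409.
Price P_m = 77.2 − 0.04·55.3409 = 74.9864; MC(Q_m) = 28.5 + 0.8·55.3409 = 72.7727.
Competitive Q* = 57.9762, so ΔQ = 2.6353; wedge = 74.9864 − 72.7727 = 2.2137.
DWL = ½ × 2.6353 × 2.2137 = 2.92.

2.92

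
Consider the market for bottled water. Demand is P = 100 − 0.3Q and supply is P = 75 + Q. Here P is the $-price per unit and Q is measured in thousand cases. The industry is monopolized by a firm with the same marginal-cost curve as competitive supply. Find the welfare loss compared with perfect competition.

$8.45 thousand

Competitive equilibrium: 100 − 0.3Q = 75 + Q → Q* = 19.2308, P* = 94.2308.
Marginal revenue: MR = 100 − 0.6Q. Set MR = MC: 100 − 0.6Q = 75 + Q → Q_m = 15.625.
Price P_m = 100 − 0.3·15.625 = 95.3125; MC(Q_m) = 75 + 1·15.625 = 90.625.
Competitive Q* = 19.2308, so ΔQ = 3.6058; wedge = 95.3125 − 90.625 = 4.6875.
Welfare loss = ½ × 3.6058 × 4.6875 = $8.45 thousand.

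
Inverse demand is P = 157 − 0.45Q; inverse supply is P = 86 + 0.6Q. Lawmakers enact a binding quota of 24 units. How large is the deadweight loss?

Competitive equilibrium: 157 − 0.45Q = 86 + 0.6Q → Q* = 67.619, P* = 126.5714.
At Q = 24: demand price = 157 − 0.45·24 = 146.2; supply price = 86 + 0.6·24 = 100.4.
ΔQ = 67.619 − 24 = 43.619; wedge = 146.2 − 100.4 = 45.8.
Welfare loss = ½ × 43.619 × 45.8 = 998.88.

998.88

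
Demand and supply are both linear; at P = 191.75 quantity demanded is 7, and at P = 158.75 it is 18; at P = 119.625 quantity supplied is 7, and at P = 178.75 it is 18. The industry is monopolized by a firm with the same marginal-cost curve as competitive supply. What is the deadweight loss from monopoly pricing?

70.99

Demand slope = (158.75 − 191.75)/(18 − 7) = −3, so P = 212.75 − 3Q.
Supply slope = (178.75 − 119.625)/(18 − 7) = 5.375, so P = 82 + 5.375Q.
Competitive equilibrium: 212.75 − 3Q = 82 + 5.375Q → Q* = 15.6119, P* = 165.9142.
Marginal revenue: MR = 212.75 − 6Q. Set MR = MC: 212.75 − 6Q = 82 + 5.375Q → Q_m = 11.4945.
Price P_m = 212.75 − 3·11.4945 = 178.2665; MC(Q_m) = 82 + 5.375·11.4945 = 143.7829.
Competitive Q* = 15.6119, so ΔQ = 4.1174; wedge = 178.2665 − 143.7829 = 34.4836.
DWL = ½ × 4.1174 × 34.4836 = 70.99.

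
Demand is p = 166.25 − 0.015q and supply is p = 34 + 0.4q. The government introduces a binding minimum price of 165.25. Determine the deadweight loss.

13177.92

Competitive equilibrium: 166.25 − 0.015q = 34 + 0.4q → q* = 318.6747, p* = 161.46988.
At the floor p = 165.25, quantity demanded = (166.25 − 165.25)/0.015 = 66.66667.
Sellers' marginal cost at q' = 66.66667: 34 + 0.4·66.66667 = 60.66667.
Δq = 318.6747 − 66.66667 = 252.00803; wedge = 165.25 − 60.66667 = 104.58333.
Welfare loss = ½ × 252.00803 × 104.58333 = 13177.92.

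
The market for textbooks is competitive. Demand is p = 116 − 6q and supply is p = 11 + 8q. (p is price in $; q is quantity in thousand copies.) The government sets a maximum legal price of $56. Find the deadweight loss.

Competitive equilibrium: 116 − 6q = 11 + 8q → q* = 7.5, p* = 71.
At the ceiling p = 56, quantity supplied = (56 − 11)/8 = 5.625.
Willingness to pay at q' = 5.625: 116 − 6·5.625 = 82.25.
Δq = 7.5 − 5.625 = 1.875; wedge = 82.25 − 56 = 26.25.
DWL = ½ × 1.875 × 26.25 = $24.61 thousand.

$24.61 thousand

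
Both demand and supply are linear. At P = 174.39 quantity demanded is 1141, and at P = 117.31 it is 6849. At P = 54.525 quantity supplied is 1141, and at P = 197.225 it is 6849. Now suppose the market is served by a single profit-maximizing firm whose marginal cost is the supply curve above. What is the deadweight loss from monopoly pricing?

Demand slope = (117.31 − 174.39)/(6849 − 1141) = −0.01, so P = 185.8 − 0.01Q.
Supply slope = (197.225 − 54.525)/(6849 − 1141) = 0.025, so P = 26 + 0.025Q.
Competitive equilibrium: 185.8 − 0.01Q = 26 + 0.025Q → Q* = 4565.7143, P* = 140.1429.
Marginal revenue: MR = 185.8 − 0.02Q. Set MR = MC: 185.8 − 0.02Q = 26 + 0.025Q → Q_m = 3551.1111.
Price P_m = 185.8 − 0.01·3551.1111 = 150.2889; MC(Q_m) = 26 + 0.025·3551.1111 = 114.7778.
Competitive Q* = 4565.7143, so ΔQ = 1014.6032; wedge = 150.2889 − 114.7778 = 35.5111.
The triangle = ½ × 1014.6032 × 35.5111 = 18014.84.

18014.84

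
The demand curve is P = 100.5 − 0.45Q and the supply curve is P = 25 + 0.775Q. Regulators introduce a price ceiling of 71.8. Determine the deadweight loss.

Competitive equilibrium: 100.5 − 0.45Q = 25 + 0.775Q → Q* = 61.6327, P* = 72.7653.
At the ceiling P = 71.8, quantity supplied = (71.8 − 25)/0.775 = 60.3871.
Willingness to pay at Q' = 60.3871: 100.5 − 0.45·60.3871 = 73.3258.
ΔQ = 61.6327 − 60.3871 = 1.2456; wedge = 73.3258 − 71.8 = 1.5258.
Deadweight loss = ½ × 1.2456 × 1.5258 = 0.95.

0.95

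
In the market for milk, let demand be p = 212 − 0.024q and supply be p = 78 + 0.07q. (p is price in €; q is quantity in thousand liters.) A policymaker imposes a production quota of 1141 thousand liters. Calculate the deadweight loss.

€3805.05 thousand

Competitive equilibrium: 212 − 0.024q = 78 + 0.07q → q* = 1425.5319, p* = 177.7872.
At q = 1141: demand price = 212 − 0.024·1141 = 184.616; supply price = 78 + 0.07·1141 = 157.87.
Δq = 1425.5319 − 1141 = 284.5319; wedge = 184.616 − 157.87 = 26.746.
DWL = ½ × 284.5319 × 26.746 = €3805.05 thousand.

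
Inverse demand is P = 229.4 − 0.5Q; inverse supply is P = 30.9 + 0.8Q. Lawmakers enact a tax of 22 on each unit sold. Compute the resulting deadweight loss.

Competitive equilibrium: 229.4 − 0.5Q = 30.9 + 0.8Q → Q* = 152.6923, P* = 153.0538.
With the tax, the buyer price exceeds the seller price by 22: (229.4 − 0.5Q) − (30.9 + 0.8Q) = 22 → Q' = 135.7692.
ΔQ = 152.6923 − 135.7692 = 16.9231; the wedge equals the tax, 22.
DWL = ½ × 16.9231 × 22 = 186.15.

186.15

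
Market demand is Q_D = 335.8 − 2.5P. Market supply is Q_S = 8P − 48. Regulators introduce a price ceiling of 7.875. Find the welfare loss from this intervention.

13816.19

In inverse form: demand P = 134.32 − 0.4Q, supply P = 6 + 0.125Q.
Competitive equilibrium: 134.32 − 0.4Q = 6 + 0.125Q → Q* = 244.419, P* = 36.5524.
At the ceiling P = 7.875, quantity supplied = (7.875 − 6)/0.125 = 15.
Willingness to pay at Q' = 15: 134.32 − 0.4·15 = 128.32.
ΔQ = 244.419 − 15 = 229.419; wedge = 128.32 − 7.875 = 120.445.
The triangle = ½ × 229.419 × 120.445 = 13816.19.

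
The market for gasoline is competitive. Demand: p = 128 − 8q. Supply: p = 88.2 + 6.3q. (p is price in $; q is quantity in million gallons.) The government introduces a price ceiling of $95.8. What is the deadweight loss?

$17.78 million

Competitive equilibrium: 128 − 8q = 88.2 + 6.3q → q* = 2.7832, p* = 105.7343.
At the ceiling p = 95.8, quantity supplied = (95.8 − 88.2)/6.3 = 1.2063.
Willingness to pay at q' = 1.2063: 128 − 8·1.2063 = 118.3496.
Δq = 2.7832 − 1.2063 = 1.5769; wedge = 118.3496 − 95.8 = 22.5496.
The triangle = ½ × 1.5769 × 22.5496 = $17.78 million.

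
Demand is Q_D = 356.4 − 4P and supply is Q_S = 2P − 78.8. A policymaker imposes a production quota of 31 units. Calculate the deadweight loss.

In inverse form: demand P = 89.1 − 0.25Q, supply P = 39.4 + 0.5Q.
Competitive equilibrium: 89.1 − 0.25Q = 39.4 + 0.5Q → Q* = 66.2667, P* = 72.5333.
At Q = 31: demand price = 89.1 − 0.25·31 = 81.35; supply price = 39.4 + 0.5·31 = 54.9.
ΔQ = 66.2667 − 31 = 35.2667; wedge = 81.35 − 54.9 = 26.45.
Welfare loss = ½ × 35.2667 × 26.45 = 466.40.

466.40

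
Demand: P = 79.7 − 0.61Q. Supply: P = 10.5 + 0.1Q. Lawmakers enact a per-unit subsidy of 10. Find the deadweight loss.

70.42

Competitive equilibrium: 79.7 − 0.61Q = 10.5 + 0.1Q → Q* = 97.4648, P* = 20.2465.
The subsidy lowers effective supply by 10: P = 0.5 + 0.1Q.
New quantity: 79.7 − 0.61Q = 0.5 + 0.1Q → Q' = 111.5493.
Overproduction ΔQ = 111.5493 − 97.4648 = 14.0845; wedge = subsidy = 10.
DWL = ½ × 14.0845 × 10 = 70.42.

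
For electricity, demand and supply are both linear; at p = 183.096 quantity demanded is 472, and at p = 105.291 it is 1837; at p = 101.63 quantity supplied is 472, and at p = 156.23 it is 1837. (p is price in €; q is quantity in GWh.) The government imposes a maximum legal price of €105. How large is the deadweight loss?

€27690.59

Demand slope = (105.291 − 183.096)/(1837 − 472) = −0.057, so p = 210 − 0.057q.
Supply slope = (156.23 − 101.63)/(1837 − 472) = 0.04, so p = 82.75 + 0.04q.
Competitive equilibrium: 210 − 0.057q = 82.75 + 0.04q → q* = 1311.85567, p* = 135.22423.
At the ceiling p = 105, quantity supplied = (105 − 82.75)/0.04 = 556.25.
Willingness to pay at q' = 556.25: 210 − 0.057·556.25 = 178.29375.
Δq = 1311.85567 − 556.25 = 755.60567; wedge = 178.29375 − 105 = 73.29375.
DWL = ½ × 755.60567 × 73.29375 = €27690.59.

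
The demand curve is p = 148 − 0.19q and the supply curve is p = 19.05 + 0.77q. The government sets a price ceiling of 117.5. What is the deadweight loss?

20.07

Competitive equilibrium: 148 − 0.19q = 19.05 + 0.77q → q* = 134.3229, p* = 122.4786.
At the ceiling p = 117.5, quantity supplied = (117.5 − 19.05)/0.77 = 127.8571.
Willingness to pay at q' = 127.8571: 148 − 0.19·127.8571 = 123.7072.
Δq = 134.3229 − 127.8571 = 6.4658; wedge = 123.7072 − 117.5 = 6.2072.
The triangle = ½ × 6.4658 × 6.2072 = 20.07.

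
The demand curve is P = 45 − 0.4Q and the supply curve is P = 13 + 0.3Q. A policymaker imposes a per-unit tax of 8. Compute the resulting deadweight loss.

45.71

Competitive equilibrium: 45 − 0.4Q = 13 + 0.3Q → Q* = 45.7143, P* = 26.7143.
With the tax, the buyer price exceeds the seller price by 8: (45 − 0.4Q) − (13 + 0.3Q) = 8 → Q' = 34.2857.
ΔQ = 45.7143 − 34.2857 = 11.4286; the wedge equals the tax, 8.
Welfare loss = ½ × 11.4286 × 8 = 45.71.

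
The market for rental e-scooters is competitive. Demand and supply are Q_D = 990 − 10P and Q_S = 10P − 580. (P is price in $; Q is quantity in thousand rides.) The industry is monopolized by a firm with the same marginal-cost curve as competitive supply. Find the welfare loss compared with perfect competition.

In inverse form: demand P = 99 − 0.1Q, supply P = 58 + 0.1Q.
Competitive equilibrium: 99 − 0.1Q = 58 + 0.1Q → Q* = 205, P* = 78.5.
Marginal revenue: MR = 99 − 0.2Q. Set MR = MC: 99 − 0.2Q = 58 + 0.1Q → Q_m = 136.6667.
Price P_m = 99 − 0.1·136.6667 = 85.3333; MC(Q_m) = 58 + 0.1·136.6667 = 71.6667.
Competitive Q* = 205, so ΔQ = 68.3333; wedge = 85.3333 − 71.6667 = 13.6666.
Deadweight loss = ½ × 68.3333 × 13.6666 = $466.94 thousand.

$466.94 thousand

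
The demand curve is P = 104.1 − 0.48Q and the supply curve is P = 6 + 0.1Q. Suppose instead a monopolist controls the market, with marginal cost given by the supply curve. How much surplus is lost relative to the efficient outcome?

1701.18

Competitive equilibrium: 104.1 − 0.48Q = 6 + 0.1Q → Q* = 169.1379, P* = 22.9138.
Marginal revenue: MR = 104.1 − 0.96Q. Set MR = MC: 104.1 − 0.96Q = 6 + 0.1Q → Q_m = 92.5472.
Price P_m = 104.1 − 0.48·92.5472 = 59.6773; MC(Q_m) = 6 + 0.1·92.5472 = 15.2547.
Competitive Q* = 169.1379, so ΔQ = 76.5907; wedge = 59.6773 − 15.2547 = 44.4226.
The triangle = ½ × 76.5907 × 44.4226 = 1701.18.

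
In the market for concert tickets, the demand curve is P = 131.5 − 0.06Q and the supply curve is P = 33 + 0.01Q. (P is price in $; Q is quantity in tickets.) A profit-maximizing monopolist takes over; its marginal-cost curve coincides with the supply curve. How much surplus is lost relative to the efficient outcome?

$14762.51

Competitive equilibrium: 131.5 − 0.06Q = 33 + 0.01Q → Q* = 1407.14286, P* = 47.07143.
Marginal revenue: MR = 131.5 − 0.12Q. Set MR = MC: 131.5 − 0.12Q = 33 + 0.01Q → Q_m = 757.69231.
Price P_m = 131.5 − 0.06·757.69231 = 86.03846; MC(Q_m) = 33 + 0.01·757.69231 = 40.57692.
Competitive Q* = 1407.14286, so ΔQ = 649.45055; wedge = 86.03846 − 40.57692 = 45.46154.
DWL = ½ × 649.45055 × 45.46154 = $14762.51.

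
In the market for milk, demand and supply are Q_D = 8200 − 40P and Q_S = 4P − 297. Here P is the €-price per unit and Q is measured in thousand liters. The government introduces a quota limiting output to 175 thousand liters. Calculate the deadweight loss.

€12412.53 thousand

In inverse form: demand P = 205 − 0.025Q, supply P = 74.25 + 0.25Q.
Competitive equilibrium: 205 − 0.025Q = 74.25 + 0.25Q → Q* = 475.4545, P* = 193.1136.
At Q = 175: demand price = 205 − 0.025·175 = 200.625; supply price = 74.25 + 0.25·175 = 118.
ΔQ = 475.4545 − 175 = 300.4545; wedge = 200.625 − 118 = 82.625.
Deadweight loss = ½ × 300.4545 × 82.625 = €12412.53 thousand.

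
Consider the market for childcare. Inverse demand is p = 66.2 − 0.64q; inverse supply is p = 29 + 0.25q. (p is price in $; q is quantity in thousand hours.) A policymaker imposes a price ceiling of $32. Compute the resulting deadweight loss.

Competitive equilibrium: 66.2 − 0.64q = 29 + 0.25q → q* = 41.7978, p* = 39.4494.
At the ceiling p = 32, quantity supplied = (32 − 29)/0.25 = 12.
Willingness to pay at q' = 12: 66.2 − 0.64·12 = 58.52.
Δq = 41.7978 − 12 = 29.7978; wedge = 58.52 − 32 = 26.52.
DWL = ½ × 29.7978 × 26.52 = $395.12 thousand.

$395.12 thousand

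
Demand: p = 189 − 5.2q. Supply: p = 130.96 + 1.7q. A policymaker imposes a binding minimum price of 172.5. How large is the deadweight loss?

Competitive equilibrium: 189 − 5.2q = 130.96 + 1.7q → q* = 8.411594, p* = 145.25971.
At the floor p = 172.5, quantity demanded = (189 − 172.5)/5.2 = 3.173077.
Sellers' marginal cost at q' = 3.173077: 130.96 + 1.7·3.173077 = 136.354231.
Δq = 8.411594 − 3.173077 = 5.238517; wedge = 172.5 − 136.354231 = 36.145769.
Deadweight loss = ½ × 5.238517 × 36.145769 = 94.68.

94.68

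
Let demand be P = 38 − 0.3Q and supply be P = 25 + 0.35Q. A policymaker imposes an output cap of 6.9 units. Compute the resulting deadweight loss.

Competitive equilibrium: 38 − 0.3Q = 25 + 0.35Q → Q* = 20, P* = 32.
At Q = 6.9: demand price = 38 − 0.3·6.9 = 35.93; supply price = 25 + 0.35·6.9 = 27.415.
ΔQ = 20 − 6.9 = 13.1; wedge = 35.93 − 27.415 = 8.515.
The triangle = ½ × 13.1 × 8.515 = 55.77.

55.77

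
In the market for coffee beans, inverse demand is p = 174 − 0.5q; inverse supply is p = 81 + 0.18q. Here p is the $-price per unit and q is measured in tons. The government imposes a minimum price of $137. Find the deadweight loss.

$1339.40

Competitive equilibrium: 174 − 0.5q = 81 + 0.18q → q* = 136.7647, p* = 105.6176.
At the floor p = 137, quantity demanded = (174 − 137)/0.5 = 74.
Sellers' marginal cost at q' = 74: 81 + 0.18·74 = 94.32.
Δq = 136.7647 − 74 = 62.7647; wedge = 137 − 94.32 = 42.68.
Deadweight loss = ½ × 62.7647 × 42.68 = $1339.40.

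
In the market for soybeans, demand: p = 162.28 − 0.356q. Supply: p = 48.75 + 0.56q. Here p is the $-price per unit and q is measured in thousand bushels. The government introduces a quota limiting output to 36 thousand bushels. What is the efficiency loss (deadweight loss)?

Competitive equilibrium: 162.28 − 0.356q = 48.75 + 0.56q → q* = 123.941, p* = 118.157.
At q = 36: demand price = 162.28 − 0.356·36 = 149.464; supply price = 48.75 + 0.56·36 = 68.91.
Δq = 123.941 − 36 = 87.941; wedge = 149.464 − 68.91 = 80.554.
Deadweight loss = ½ × 87.941 × 80.554 = $3542 thousand.

$3542 thousand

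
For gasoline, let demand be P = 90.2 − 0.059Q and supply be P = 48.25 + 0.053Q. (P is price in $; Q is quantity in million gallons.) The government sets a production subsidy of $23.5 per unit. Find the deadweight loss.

Competitive equilibrium: 90.2 − 0.059Q = 48.25 + 0.053Q → Q* = 374.5536, P* = 68.1013.
The subsidy lowers effective supply by 23.5: P = 24.75 + 0.053Q.
New quantity: 90.2 − 0.059Q = 24.75 + 0.053Q → Q' = 584.375.
Overproduction ΔQ = 584.375 − 374.5536 = 209.8214; wedge = subsidy = 23.5.
DWL = ½ × 209.8214 × 23.5 = $2465.40 million.

$2465.40 million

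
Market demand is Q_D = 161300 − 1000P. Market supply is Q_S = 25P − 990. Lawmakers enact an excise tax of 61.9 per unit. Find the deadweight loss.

46726.95

In inverse form: demand P = 161.3 − 0.001Q, supply P = 39.6 + 0.04Q.
Competitive equilibrium: 161.3 − 0.001Q = 39.6 + 0.04Q → Q* = 2968.2927, P* = 158.3317.
With the tax, the buyer price exceeds the seller price by 61.9: (161.3 − 0.001Q) − (39.6 + 0.04Q) = 61.9 → Q' = 1458.5366.
ΔQ = 2968.2927 − 1458.5366 = 1509.7561; the wedge equals the tax, 61.9.
The triangle = ½ × 1509.7561 × 61.9 = 46726.95.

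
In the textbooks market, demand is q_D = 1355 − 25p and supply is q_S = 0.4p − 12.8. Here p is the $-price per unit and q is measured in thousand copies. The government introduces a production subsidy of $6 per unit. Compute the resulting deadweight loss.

$7.09 thousand

In inverse form: demand p = 54.2 − 0.04q, supply p = 32 + 2.5q.
Competitive equilibrium: 54.2 − 0.04q = 32 + 2.5q → q* = 8.7402, p* = 53.8504.
The subsidy lowers effective supply by 6: p = 26 + 2.5q.
New quantity: 54.2 − 0.04q = 26 + 2.5q → q' = 11.1024.
Overproduction Δq = 11.1024 − 8.7402 = 2.3622; wedge = subsidy = 6.
The triangle = ½ × 2.3622 × 6 = $7.09 thousand.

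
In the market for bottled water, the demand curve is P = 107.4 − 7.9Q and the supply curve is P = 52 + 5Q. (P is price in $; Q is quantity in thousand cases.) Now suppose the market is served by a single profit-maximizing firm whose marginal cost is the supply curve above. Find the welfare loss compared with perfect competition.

Competitive equilibrium: 107.4 − 7.9Q = 52 + 5Q → Q* = 4.2946, P* = 73.4729.
Marginal revenue: MR = 107.4 − 15.8Q. Set MR = MC: 107.4 − 15.8Q = 52 + 5Q → Q_m = 2.6635.
Price P_m = 107.4 − 7.9·2.6635 = 86.3584; MC(Q_m) = 52 + 5·2.6635 = 65.3175.
Competitive Q* = 4.2946, so ΔQ = 1.6311; wedge = 86.3584 − 65.3175 = 21.0409.
Welfare loss = ½ × 1.6311 × 21.0409 = $17.16 thousand.

$17.16 thousand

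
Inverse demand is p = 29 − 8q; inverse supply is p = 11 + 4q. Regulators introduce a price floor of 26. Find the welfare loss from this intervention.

Competitive equilibrium: 29 − 8q = 11 + 4q → q* = 1.5, p* = 17.
At the floor p = 26, quantity demanded = (29 − 26)/8 = 0.375.
Sellers' marginal cost at q' = 0.375: 11 + 4·0.375 = 12.5.
Δq = 1.5 − 0.375 = 1.125; wedge = 26 − 12.5 = 13.5.
DWL = ½ × 1.125 × 13.5 = 7.59.

7.59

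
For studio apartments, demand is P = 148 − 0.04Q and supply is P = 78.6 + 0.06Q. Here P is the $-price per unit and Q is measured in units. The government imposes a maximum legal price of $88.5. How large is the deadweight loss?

Competitive equilibrium: 148 − 0.04Q = 78.6 + 0.06Q → Q* = 694, P* = 120.24.
At the ceiling P = 88.5, quantity supplied = (88.5 − 78.6)/0.06 = 165.
Willingness to pay at Q' = 165: 148 − 0.04·165 = 141.4.
ΔQ = 694 − 165 = 529; wedge = 141.4 − 88.5 = 52.9.
The triangle = ½ × 529 × 52.9 = $13992.05.

$13992.05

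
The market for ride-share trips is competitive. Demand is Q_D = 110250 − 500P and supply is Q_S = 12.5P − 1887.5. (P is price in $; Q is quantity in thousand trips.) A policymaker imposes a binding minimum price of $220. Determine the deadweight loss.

In inverse form: demand P = 220.5 − 0.002Q, supply P = 151 + 0.08Q.
Competitive equilibrium: 220.5 − 0.002Q = 151 + 0.08Q → Q* = 847.561, P* = 218.8049.
At the floor P = 220, quantity demanded = (220.5 − 220)/0.002 = 250.
Sellers' marginal cost at Q' = 250: 151 + 0.08·250 = 171.
ΔQ = 847.561 − 250 = 597.561; wedge = 220 − 171 = 49.
Welfare loss = ½ × 597.561 × 49 = $14640.24 thousand.

$14640.24 thousand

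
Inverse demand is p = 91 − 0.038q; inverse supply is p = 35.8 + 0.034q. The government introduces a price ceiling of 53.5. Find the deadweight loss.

2179.97

Competitive equilibrium: 91 − 0.038q = 35.8 + 0.034q → q* = 766.66667, p* = 61.86667.
At the ceiling p = 53.5, quantity supplied = (53.5 − 35.8)/0.034 = 520.58824.
Willingness to pay at q' = 520.58824: 91 − 0.038·520.58824 = 71.21765.
Δq = 766.66667 − 520.58824 = 246.07843; wedge = 71.21765 − 53.5 = 17.71765.
Welfare loss = ½ × 246.07843 × 17.71765 = 2179.97.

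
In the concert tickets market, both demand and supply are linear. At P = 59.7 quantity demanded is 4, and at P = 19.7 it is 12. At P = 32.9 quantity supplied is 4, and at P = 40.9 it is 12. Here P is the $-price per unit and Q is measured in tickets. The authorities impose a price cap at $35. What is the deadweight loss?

Demand slope = (19.7 − 59.7)/(12 − 4) = −5, so P = 79.7 − 5Q.
Supply slope = (40.9 − 32.9)/(12 − 4) = 1, so P = 28.9 + Q.
Competitive equilibrium: 79.7 − 5Q = 28.9 + Q → Q* = 8.4667, P* = 37.3667.
At the ceiling P = 35, quantity supplied = (35 − 28.9)/1 = 6.1.
Willingness to pay at Q' = 6.1: 79.7 − 5·6.1 = 49.2.
ΔQ = 8.4667 − 6.1 = 2.3667; wedge = 49.2 − 35 = 14.2.
The triangle = ½ × 2.3667 × 14.2 = $16.80.

$16.80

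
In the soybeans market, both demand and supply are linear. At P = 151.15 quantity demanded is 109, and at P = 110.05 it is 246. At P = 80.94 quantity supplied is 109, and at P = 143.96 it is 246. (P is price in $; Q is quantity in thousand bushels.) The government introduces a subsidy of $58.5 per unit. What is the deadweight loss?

$2251.48 thousand

Demand slope = (110.05 − 151.15)/(246 − 109) = −0.3, so P = 183.85 − 0.3Q.
Supply slope = (143.96 − 80.94)/(246 − 109) = 0.46, so P = 30.8 + 0.46Q.
Competitive equilibrium: 183.85 − 0.3Q = 30.8 + 0.46Q → Q* = 201.3816, P* = 123.4355.
The subsidy lowers effective supply by 58.5: P = 0.46Q − 27.7.
New quantity: 183.85 − 0.3Q = 0.46Q − 27.7 → Q' = 278.3553.
Overproduction ΔQ = 278.3553 − 201.3816 = 76.9737; wedge = subsidy = 58.5.
Welfare loss = ½ × 76.9737 × 58.5 = $2251.48 thousand.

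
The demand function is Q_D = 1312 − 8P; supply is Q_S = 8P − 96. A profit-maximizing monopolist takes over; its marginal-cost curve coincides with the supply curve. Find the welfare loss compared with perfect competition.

In inverse form: demand P = 164 − 0.125Q, supply P = 12 + 0.125Q.
Competitive equilibrium: 164 − 0.125Q = 12 + 0.125Q → Q* = 608, P* = 88.
Marginal revenue: MR = 164 − 0.25Q. Set MR = MC: 164 − 0.25Q = 12 + 0.125Q → Q_m = 405.3333.
Price P_m = 164 − 0.125·405.3333 = 113.3333; MC(Q_m) = 12 + 0.125·405.3333 = 62.6667.
Competitive Q* = 608, so ΔQ = 202.6667; wedge = 113.3333 − 62.6667 = 50.6666.
Deadweight loss = ½ × 202.6667 × 50.6666 = 5134.22.

5134.22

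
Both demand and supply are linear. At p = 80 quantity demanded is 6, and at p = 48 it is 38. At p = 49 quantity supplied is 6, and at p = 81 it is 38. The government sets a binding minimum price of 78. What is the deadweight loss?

Demand slope = (48 − 80)/(38 − 6) = −1, so p = 86 − q.
Supply slope = (81 − 49)/(38 − 6) = 1, so p = 43 + q.
Competitive equilibrium: 86 − q = 43 + q → q* = 21.5, p* = 64.5.
At the floor p = 78, quantity demanded = (86 − 78)/1 = 8.
Sellers' marginal cost at q' = 8: 43 + 1·8 = 51.
Δq = 21.5 − 8 = 13.5; wedge = 78 − 51 = 27.
DWL = ½ × 13.5 × 27 = 182.25.

182.25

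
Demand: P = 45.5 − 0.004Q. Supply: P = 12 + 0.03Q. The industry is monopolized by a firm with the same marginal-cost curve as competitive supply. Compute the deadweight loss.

Competitive equilibrium: 45.5 − 0.004Q = 12 + 0.03Q → Q* = 985.2941, P* = 41.5588.
Marginal revenue: MR = 45.5 − 0.008Q. Set MR = MC: 45.5 − 0.008Q = 12 + 0.03Q → Q_m = 881.5789.
Price P_m = 45.5 − 0.004·881.5789 = 41.9737; MC(Q_m) = 12 + 0.03·881.5789 = 38.4474.
Competitive Q* = 985.2941, so ΔQ = 103.7152; wedge = 41.9737 − 38.4474 = 3.5263.
DWL = ½ × 103.7152 × 3.5263 = 182.87.

182.87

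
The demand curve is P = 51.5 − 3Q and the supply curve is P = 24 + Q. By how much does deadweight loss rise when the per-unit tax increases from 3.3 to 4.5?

1.17

Competitive equilibrium: 51.5 − 3Q = 24 + Q → Q* = 6.875, P* = 30.875.
For a per-unit tax t: ΔQ = t/4, so DWL = ½·t·(t/4) = t²/8.
At t = 3.3: DWL = 1.361. At t = 4.5: DWL = 2.531.
Increase = 2.531 − 1.361 = 1.17.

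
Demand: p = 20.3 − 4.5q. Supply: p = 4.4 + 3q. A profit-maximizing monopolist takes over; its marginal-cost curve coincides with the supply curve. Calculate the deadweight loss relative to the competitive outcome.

Competitive equilibrium: 20.3 − 4.5q = 4.4 + 3q → q* = 2.12, p* = 10.76.
Marginal revenue: MR = 20.3 − 9q. Set MR = MC: 20.3 − 9q = 4.4 + 3q → q_m = 1.325.
Price p_m = 20.3 − 4.5·1.325 = 14.3375; MC(q_m) = 4.4 + 3·1.325 = 8.375.
Competitive q* = 2.12, so Δq = 0.795; wedge = 14.3375 − 8.375 = 5.9625.
Deadweight loss = ½ × 0.795 × 5.9625 = 2.37.

2.37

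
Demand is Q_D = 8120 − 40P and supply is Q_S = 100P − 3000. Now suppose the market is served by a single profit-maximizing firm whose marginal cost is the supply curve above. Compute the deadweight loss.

In inverse form: demand P = 203 − 0.025Q, supply P = 30 + 0.01Q.
Competitive equilibrium: 203 − 0.025Q = 30 + 0.01Q → Q* = 4942.857143, P* = 79.428571.
Marginal revenue: MR = 203 − 0.05Q. Set MR = MC: 203 − 0.05Q = 30 + 0.01Q → Q_m = 2883.333333.
Price P_m = 203 − 0.025·2883.333333 = 130.916667; MC(Q_m) = 30 + 0.01·2883.333333 = 58.833333.
Competitive Q* = 4942.857143, so ΔQ = 2059.52381; wedge = 130.916667 − 58.833333 = 72.083334.
DWL = ½ × 2059.52381 × 72.083334 = 74228.67.

74228.67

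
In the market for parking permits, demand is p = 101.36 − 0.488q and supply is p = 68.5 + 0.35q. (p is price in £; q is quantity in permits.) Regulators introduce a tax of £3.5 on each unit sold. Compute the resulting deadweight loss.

£7.31

Competitive equilibrium: 101.36 − 0.488q = 68.5 + 0.35q → q* = 39.2124, p* = 82.2243.
With the tax, the buyer price exceeds the seller price by 3.5: (101.36 − 0.488q) − (68.5 + 0.35q) = 3.5 → q' = 35.0358.
Δq = 39.2124 − 35.0358 = 4.1766; the wedge equals the tax, 3.5.
The triangle = ½ × 4.1766 × 3.5 = £7.31.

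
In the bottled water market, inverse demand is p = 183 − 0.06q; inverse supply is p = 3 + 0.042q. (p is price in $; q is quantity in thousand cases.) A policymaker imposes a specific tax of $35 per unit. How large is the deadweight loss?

$6004.90 thousand

Competitive equilibrium: 183 − 0.06q = 3 + 0.042q → q* = 1764.7059, p* = 77.1176.
With the tax, the buyer price exceeds the seller price by 35: (183 − 0.06q) − (3 + 0.042q) = 35 → q' = 1421.5686.
Δq = 1764.7059 − 1421.5686 = 343.1373; the wedge equals the tax, 35.
Deadweight loss = ½ × 343.1373 × 35 = $6004.90 thousand.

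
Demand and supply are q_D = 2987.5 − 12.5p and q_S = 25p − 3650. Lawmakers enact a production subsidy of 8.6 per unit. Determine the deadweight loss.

In inverse form: demand p = 239 − 0.08q, supply p = 146 + 0.04q.
Competitive equilibrium: 239 − 0.08q = 146 + 0.04q → q* = 775, p* = 177.
The subsidy lowers effective supply by 8.6: p = 137.4 + 0.04q.
New quantity: 239 − 0.08q = 137.4 + 0.04q → q' = 846.6667.
Overproduction Δq = 846.6667 − 775 = 71.6667; wedge = subsidy = 8.6.
DWL = ½ × 71.6667 × 8.6 = 308.17.

308.17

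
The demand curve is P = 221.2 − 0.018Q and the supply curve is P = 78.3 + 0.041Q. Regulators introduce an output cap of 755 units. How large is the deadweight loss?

81980.56

Competitive equilibrium: 221.2 − 0.018Q = 78.3 + 0.041Q → Q* = 2422.0339, P* = 177.6034.
At Q = 755: demand price = 221.2 − 0.018·755 = 207.61; supply price = 78.3 + 0.041·755 = 109.255.
ΔQ = 2422.0339 − 755 = 1667.0339; wedge = 207.61 − 109.255 = 98.355.
DWL = ½ × 1667.0339 × 98.355 = 81980.56.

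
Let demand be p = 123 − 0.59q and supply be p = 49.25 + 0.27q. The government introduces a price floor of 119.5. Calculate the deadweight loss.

2739.88

Competitive equilibrium: 123 − 0.59q = 49.25 + 0.27q → q* = 85.7558, p* = 72.4041.
At the floor p = 119.5, quantity demanded = (123 − 119.5)/0.59 = 5.9322.
Sellers' marginal cost at q' = 5.9322: 49.25 + 0.27·5.9322 = 50.8517.
Δq = 85.7558 − 5.9322 = 79.8236; wedge = 119.5 − 50.8517 = 68.6483.
The triangle = ½ × 79.8236 × 68.6483 = 2739.88.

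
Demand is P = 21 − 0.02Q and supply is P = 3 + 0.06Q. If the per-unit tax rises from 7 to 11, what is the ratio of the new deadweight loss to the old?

Competitive equilibrium: 21 − 0.02Q = 3 + 0.06Q → Q* = 225, P* = 16.5.
For a per-unit tax t: ΔQ = t/0.08, so DWL = ½·t·(t/0.08) = t²/0.16.
At t = 7: DWL = 306.25. At t = 11: DWL = 756.25.
Ratio = (11/7)² = 2.469.

2.469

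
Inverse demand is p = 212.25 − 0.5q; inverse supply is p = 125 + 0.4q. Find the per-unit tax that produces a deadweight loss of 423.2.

Competitive equilibrium: 212.25 − 0.5q = 125 + 0.4q → q* = 96.9444, p* = 163.7778.
A tax t gives Δq = t/0.9 and wedge t, so DWL = t²/1.8.
t²/1.8 = 423.2 → t² = 761.76 → t = 27.6.

27.6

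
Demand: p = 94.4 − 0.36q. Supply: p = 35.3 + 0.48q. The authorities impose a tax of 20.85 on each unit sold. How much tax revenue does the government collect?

949.42

Competitive equilibrium: 94.4 − 0.36q = 35.3 + 0.48q → q* = 70.3571, p* = 69.0714.
With the tax, the buyer price exceeds the seller price by 20.85: (94.4 − 0.36q) − (35.3 + 0.48q) = 20.85 → q' = 45.5357.
Tax revenue = 20.85 × 45.5357 = 949.42.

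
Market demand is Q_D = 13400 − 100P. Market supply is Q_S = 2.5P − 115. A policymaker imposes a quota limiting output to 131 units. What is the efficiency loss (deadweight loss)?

1433.91

In inverse form: demand P = 134 − 0.01Q, supply P = 46 + 0.4Q.
Competitive equilibrium: 134 − 0.01Q = 46 + 0.4Q → Q* = 214.6341, P* = 131.8537.
At Q = 131: demand price = 134 − 0.01·131 = 132.69; supply price = 46 + 0.4·131 = 98.4.
ΔQ = 214.6341 − 131 = 83.6341; wedge = 132.69 − 98.4 = 34.29.
The triangle = ½ × 83.6341 × 34.29 = 1433.91.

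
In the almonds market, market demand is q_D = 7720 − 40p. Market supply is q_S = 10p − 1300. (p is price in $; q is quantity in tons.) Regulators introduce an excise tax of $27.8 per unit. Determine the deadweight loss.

$3091.36

In inverse form: demand p = 193 − 0.025q, supply p = 130 + 0.1q.
Competitive equilibrium: 193 − 0.025q = 130 + 0.1q → q* = 504, p* = 180.4.
With the tax, the buyer price exceeds the seller price by 27.8: (193 − 0.025q) − (130 + 0.1q) = 27.8 → q' = 281.6.
Δq = 504 − 281.6 = 222.4; the wedge equals the tax, 27.8.
Welfare loss = ½ × 222.4 × 27.8 = $3091.36.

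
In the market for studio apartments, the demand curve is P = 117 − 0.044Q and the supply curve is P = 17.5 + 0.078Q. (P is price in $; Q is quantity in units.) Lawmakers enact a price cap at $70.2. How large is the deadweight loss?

$1194.45

Competitive equilibrium: 117 − 0.044Q = 17.5 + 0.078Q → Q* = 815.5738, P* = 81.1148.
At the ceiling P = 70.2, quantity supplied = (70.2 − 17.5)/0.078 = 675.641.
Willingness to pay at Q' = 675.641: 117 − 0.044·675.641 = 87.2718.
ΔQ = 815.5738 − 675.641 = 139.9328; wedge = 87.2718 − 70.2 = 17.0718.
The triangle = ½ × 139.9328 × 17.0718 = $1194.45.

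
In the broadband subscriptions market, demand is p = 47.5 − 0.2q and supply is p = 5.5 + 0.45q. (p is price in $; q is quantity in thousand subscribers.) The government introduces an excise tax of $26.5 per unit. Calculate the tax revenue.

Competitive equilibrium: 47.5 − 0.2q = 5.5 + 0.45q → q* = 64.6154, p* = 34.5769.
With the tax, the buyer price exceeds the seller price by 26.5: (47.5 − 0.2q) − (5.5 + 0.45q) = 26.5 → q' = 23.8462.
Tax revenue = 26.5 × 23.8462 = $631.92 thousand.

$631.92 thousand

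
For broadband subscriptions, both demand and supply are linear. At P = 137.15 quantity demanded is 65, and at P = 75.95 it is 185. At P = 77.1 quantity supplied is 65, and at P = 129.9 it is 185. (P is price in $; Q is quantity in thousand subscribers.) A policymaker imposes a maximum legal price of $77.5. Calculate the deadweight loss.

$1843.70 thousand

Demand slope = (75.95 − 137.15)/(185 − 65) = −0.51, so P = 170.3 − 0.51Q.
Supply slope = (129.9 − 77.1)/(185 − 65) = 0.44, so P = 48.5 + 0.44Q.
Competitive equilibrium: 170.3 − 0.51Q = 48.5 + 0.44Q → Q* = 128.2105, P* = 104.9126.
At the ceiling P = 77.5, quantity supplied = (77.5 − 48.5)/0.44 = 65.9091.
Willingness to pay at Q' = 65.9091: 170.3 − 0.51·65.9091 = 136.6864.
ΔQ = 128.2105 − 65.9091 = 62.3014; wedge = 136.6864 − 77.5 = 59.1864.
The triangle = ½ × 62.3014 × 59.1864 = $1843.70 thousand.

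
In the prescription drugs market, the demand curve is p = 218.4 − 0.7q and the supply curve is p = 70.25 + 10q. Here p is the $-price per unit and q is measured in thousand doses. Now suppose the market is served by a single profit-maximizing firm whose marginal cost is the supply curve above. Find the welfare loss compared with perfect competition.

Competitive equilibrium: 218.4 − 0.7q = 70.25 + 10q → q* = 13.8458, p* = 208.7079.
Marginal revenue: MR = 218.4 − 1.4q. Set MR = MC: 218.4 − 1.4q = 70.25 + 10q → q_m = 12.9956.
Price p_m = 218.4 − 0.7·12.9956 = 209.3031; MC(q_m) = 70.25 + 10·12.9956 = 200.206.
Competitive q* = 13.8458, so Δq = 0.8502; wedge = 209.3031 − 200.206 = 9.0971.
Deadweight loss = ½ × 0.8502 × 9.0971 = $3.87 thousand.

$3.87 thousand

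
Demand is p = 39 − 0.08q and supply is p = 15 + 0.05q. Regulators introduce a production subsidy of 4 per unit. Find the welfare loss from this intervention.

61.54

Competitive equilibrium: 39 − 0.08q = 15 + 0.05q → q* = 184.6154, p* = 24.2308.
The subsidy lowers effective supply by 4: p = 11 + 0.05q.
New quantity: 39 − 0.08q = 11 + 0.05q → q' = 215.3846.
Overproduction Δq = 215.3846 − 184.6154 = 30.7692; wedge = subsidy = 4.
Welfare loss = ½ × 30.7692 × 4 = 61.54.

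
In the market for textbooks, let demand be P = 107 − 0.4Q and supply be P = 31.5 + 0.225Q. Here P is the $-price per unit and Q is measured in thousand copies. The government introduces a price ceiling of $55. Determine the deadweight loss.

Competitive equilibrium: 107 − 0.4Q = 31.5 + 0.225Q → Q* = 120.8, P* = 58.68.
At the ceiling P = 55, quantity supplied = (55 − 31.5)/0.225 = 104.4444.
Willingness to pay at Q' = 104.4444: 107 − 0.4·104.4444 = 65.2222.
ΔQ = 120.8 − 104.4444 = 16.3556; wedge = 65.2222 − 55 = 10.2222.
DWL = ½ × 16.3556 × 10.2222 = $83.60 thousand.

$83.60 thousand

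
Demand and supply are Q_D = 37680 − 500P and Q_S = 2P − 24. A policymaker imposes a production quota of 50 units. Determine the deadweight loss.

In inverse form: demand P = 75.36 − 0.002Q, supply P = 12 + 0.5Q.
Competitive equilibrium: 75.36 − 0.002Q = 12 + 0.5Q → Q* = 126.21514, P* = 75.10757.
At Q = 50: demand price = 75.36 − 0.002·50 = 75.26; supply price = 12 + 0.5·50 = 37.
ΔQ = 126.21514 − 50 = 76.21514; wedge = 75.26 − 37 = 38.26.
Deadweight loss = ½ × 76.21514 × 38.26 = 1458.

1458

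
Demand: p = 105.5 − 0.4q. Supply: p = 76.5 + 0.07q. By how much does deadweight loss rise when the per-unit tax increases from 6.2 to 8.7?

39.63

Competitive equilibrium: 105.5 − 0.4q = 76.5 + 0.07q → q* = 61.7021, p* = 80.8191.
For a per-unit tax t: Δq = t/0.47, so DWL = ½·t·(t/0.47) = t²/0.94.
At t = 6.2: DWL = 40.894. At t = 8.7: DWL = 80.521.
Increase = 80.521 − 40.894 = 39.63.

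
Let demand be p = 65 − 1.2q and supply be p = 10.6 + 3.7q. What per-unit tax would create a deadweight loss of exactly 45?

Competitive equilibrium: 65 − 1.2q = 10.6 + 3.7q → q* = 11.102, p* = 51.6776.
A tax t gives Δq = t/4.9 and wedge t, so DWL = t²/9.8.
t²/9.8 = 45 → t² = 441 → t = 21.

21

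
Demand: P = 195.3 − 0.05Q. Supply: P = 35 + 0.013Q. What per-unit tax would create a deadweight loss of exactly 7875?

31.5

Competitive equilibrium: 195.3 − 0.05Q = 35 + 0.013Q → Q* = 2544.4444, P* = 68.0778.
A tax t gives ΔQ = t/0.063 and wedge t, so DWL = t²/0.126.
t²/0.126 = 7875 → t² = 992.25 → t = 31.5.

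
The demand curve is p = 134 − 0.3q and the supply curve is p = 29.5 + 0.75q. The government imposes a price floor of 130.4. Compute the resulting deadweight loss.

4021.72

Competitive equilibrium: 134 − 0.3q = 29.5 + 0.75q → q* = 99.5238, p* = 104.1429.
At the floor p = 130.4, quantity demanded = (134 − 130.4)/0.3 = 12.
Sellers' marginal cost at q' = 12: 29.5 + 0.75·12 = 38.5.
Δq = 99.5238 − 12 = 87.5238; wedge = 130.4 − 38.5 = 91.9.
DWL = ½ × 87.5238 × 91.9 = 4021.72.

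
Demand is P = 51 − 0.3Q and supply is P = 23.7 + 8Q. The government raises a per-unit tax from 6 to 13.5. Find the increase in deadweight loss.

Competitive equilibrium: 51 − 0.3Q = 23.7 + 8Q → Q* = 3.2892, P* = 50.0133.
For a per-unit tax t: ΔQ = t/8.3, so DWL = ½·t·(t/8.3) = t²/16.6.
At t = 6: DWL = 2.169. At t = 13.5: DWL = 10.979.
Increase = 10.979 − 2.169 = 8.81.

8.81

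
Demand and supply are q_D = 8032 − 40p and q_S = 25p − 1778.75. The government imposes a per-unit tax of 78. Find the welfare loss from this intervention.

46800

In inverse form: demand p = 200.8 − 0.025q, supply p = 71.15 + 0.04q.
Competitive equilibrium: 200.8 − 0.025q = 71.15 + 0.04q → q* = 1994.6154, p* = 150.9346.
With the tax, the buyer price exceeds the seller price by 78: (200.8 − 0.025q) − (71.15 + 0.04q) = 78 → q' = 794.6154.
Δq = 1994.6154 − 794.6154 = 1200; the wedge equals the tax, 78.
Deadweight loss = ½ × 1200 × 78 = 46800.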